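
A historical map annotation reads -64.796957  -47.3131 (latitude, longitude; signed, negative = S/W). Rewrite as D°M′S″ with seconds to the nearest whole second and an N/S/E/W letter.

64°47′49″ S, 47°18′47″ W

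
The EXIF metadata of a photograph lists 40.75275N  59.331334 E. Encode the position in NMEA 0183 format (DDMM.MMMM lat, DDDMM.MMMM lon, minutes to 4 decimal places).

4045.1650,N / 05919.8800,E

Lat: minutes = (40.752750 − 40) × 60 = 45.165000
Longitude: fractional part 0.331334 → 19.880040 minutes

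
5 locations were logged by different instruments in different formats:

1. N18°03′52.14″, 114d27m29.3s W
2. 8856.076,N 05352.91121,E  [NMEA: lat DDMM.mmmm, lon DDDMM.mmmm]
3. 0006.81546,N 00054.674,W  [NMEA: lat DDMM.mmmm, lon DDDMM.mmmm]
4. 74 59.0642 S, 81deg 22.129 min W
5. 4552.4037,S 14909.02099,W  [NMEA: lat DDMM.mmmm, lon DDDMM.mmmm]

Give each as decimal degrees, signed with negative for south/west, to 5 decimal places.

Point 1:
  φ: 18° + 3/60 + 52.14/3600 = 18 + 0.050000 + 0.014483 = 18.064483
  N ⇒ keep positive
  λ: 27′ + 29.3″ = 27.48833′; 114 + 27.48833/60 = 114.458139
  W → negative
Point 2:
  Latitude: split at 2 digits → 88° and 56.076′; 88 + 56.076/60 = 88.934600
  N ⇒ keep positive
  λ: degrees = first 3 digits = 53, minutes = 52.91121; 53 + 52.91121/60 = 53.881854
  E ⇒ keep positive
Point 3:
  Latitude: split at 2 digits → 00° and 6.81546′; 0 + 6.81546/60 = 0.113591
  N → positive
  λ: degrees = first 3 digits = 0, minutes = 54.674; 0 + 54.674/60 = 0.911233
  W → negative
Point 4:
  Lat: 59.0642′ = 0.984403°; total 74.984403
  S → negative
  Lon: 22.129′ = 0.368817°; total 81.368817
  W → negative
Point 5:
  φ: split at 2 digits → 45° and 52.4037′; 45 + 52.4037/60 = 45.873395
  S → negative
  Lon: degrees = first 3 digits = 149, minutes = 9.02099; 149 + 9.02099/60 = 149.150350
  W ⇒ negate

1. 18.06448, -114.45814
2. 88.93460, 53.88185
3. 0.11359, -0.91123
4. -74.98440, -81.36882
5. -45.87340, -149.15035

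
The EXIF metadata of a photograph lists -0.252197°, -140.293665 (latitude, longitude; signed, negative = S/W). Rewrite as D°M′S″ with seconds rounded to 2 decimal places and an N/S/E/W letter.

0°15′7.91″ S, 140°17′37.19″ W

Latitude is negative → S; |value| = 0.252197
Latitude: 0.252197° → 15.13182′; 0.13182 × 60 = 7.9092″
Longitude is negative → W; |value| = 140.293665
λ: 0.293665 × 60 = 17.61990′ → 17′, remainder × 60 = 37.1940″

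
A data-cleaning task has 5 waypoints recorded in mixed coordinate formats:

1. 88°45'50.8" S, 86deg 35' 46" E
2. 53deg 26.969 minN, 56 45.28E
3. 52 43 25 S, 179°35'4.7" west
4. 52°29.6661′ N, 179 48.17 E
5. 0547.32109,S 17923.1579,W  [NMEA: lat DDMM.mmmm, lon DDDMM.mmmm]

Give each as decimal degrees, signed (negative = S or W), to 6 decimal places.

Point 1:
  Lat: 45′ + 50.8″ = 45.84667′; 88 + 45.84667/60 = 88.7641111
  hemisphere S, so the sign is −
  λ: 86° + 35/60 + 46/3600 = 86 + 0.583333 + 0.012778 = 86.5961111
  E → positive
Point 2:
  φ: 26.969′ = 0.449483°; total 53.4494833
  N → positive
  λ: 56 + 45.28/60 = 56.7546667
  E ⇒ keep positive
Point 3:
  φ: 52° + 43/60 + 25/3600 = 52 + 0.716667 + 0.006944 = 52.7236111
  S ⇒ negate
  Lon: 179 + 35/60 + 4.7/3600 = 179.5846389
  hemisphere W, so the sign is −
Point 4:
  Latitude: 52 + 29.6661/60 = 52.4944350
  N → positive
  Longitude: 179 + 48.17/60 = 179.8028333
  E → positive
Point 5:
  Lat: split at 2 digits → 05° and 47.32109′; 5 + 47.32109/60 = 5.7886848
  S ⇒ negate
  Longitude: split at 3 digits → 179° and 23.1579′; 179 + 23.1579/60 = 179.3859650
  W ⇒ negate

1. -88.764111, 86.596111
2. 53.449483, 56.754667
3. -52.723611, -179.584639
4. 52.494435, 179.802833
5. -5.788685, -179.385965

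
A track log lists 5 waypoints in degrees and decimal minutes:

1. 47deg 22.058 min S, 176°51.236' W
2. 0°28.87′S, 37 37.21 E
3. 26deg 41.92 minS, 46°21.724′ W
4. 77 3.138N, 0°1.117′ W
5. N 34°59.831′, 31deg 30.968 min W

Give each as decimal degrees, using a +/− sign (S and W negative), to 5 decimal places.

Point 1:
  φ: 22.058′ = 0.367633°; total 47.367633
  S → negative
  Longitude: 51.236′ = 0.853933°; total 176.853933
  W → negative
Point 2:
  Lat: 28.87′ = 0.481167°; total 0.481167
  S ⇒ negate
  Longitude: 37 + 37.21/60 = 37.620167
  E → positive
Point 3:
  φ: 41.92′ = 0.698667°; total 26.698667
  S ⇒ negate
  Longitude: 46 + 21.724/60 = 46.362067
  W ⇒ negate
Point 4:
  Latitude: 77 + 3.138/60 = 77.052300
  N → positive
  Lon: 0 + 1.117/60 = 0.018617
  W ⇒ negate
Point 5:
  Lat: 59.831′ = 0.997183°; total 34.997183
  N → positive
  Lon: 30.968′ = 0.516133°; total 31.516133
  W → negative

1. -47.36763, -176.85393
2. -0.48117, 37.62017
3. -26.69867, -46.36207
4. 77.05230, -0.01862
5. 34.99718, -31.51613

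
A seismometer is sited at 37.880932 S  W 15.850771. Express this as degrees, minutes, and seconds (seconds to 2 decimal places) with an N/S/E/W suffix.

37°52′51.36″ S, 15°51′2.78″ W

Lat: 0.880932° → 52.85592′; 0.85592 × 60 = 51.3552″
Lon: whole degrees 15; 51.04626′ → 51′ and 2.7756″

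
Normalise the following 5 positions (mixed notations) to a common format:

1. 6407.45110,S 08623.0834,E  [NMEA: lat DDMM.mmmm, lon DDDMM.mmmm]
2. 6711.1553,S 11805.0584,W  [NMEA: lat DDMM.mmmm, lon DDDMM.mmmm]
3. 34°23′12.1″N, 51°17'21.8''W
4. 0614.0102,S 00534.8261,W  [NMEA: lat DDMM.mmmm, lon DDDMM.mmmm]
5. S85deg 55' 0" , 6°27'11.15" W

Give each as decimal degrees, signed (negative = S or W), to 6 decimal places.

1. -64.124185, 86.384723
2. -67.185922, -118.084307
3. 34.386694, -51.289389
4. -6.233503, -5.580435
5. -85.916667, -6.453097

Point 1:
  Lat: split at 2 digits → 64° and 7.4511′; 64 + 7.4511/60 = 64.1241850
  hemisphere S, so the sign is −
  Lon: split at 3 digits → 086° and 23.0834′; 86 + 23.0834/60 = 86.3847233
  E → positive
Point 2:
  Latitude: degrees = first 2 digits = 67, minutes = 11.1553; 67 + 11.1553/60 = 67.1859217
  hemisphere S, so the sign is −
  Longitude: split at 3 digits → 118° and 5.0584′; 118 + 5.0584/60 = 118.0843067
  W → negative
Point 3:
  φ: 34 + 23/60 + 12.1/3600 = 34.3866944
  N ⇒ keep positive
  Lon: 51 + 17/60 + 21.8/3600 = 51.2893889
  W → negative
Point 4:
  φ: split at 2 digits → 06° and 14.0102′; 6 + 14.0102/60 = 6.2335033
  S → negative
  Lon: split at 3 digits → 005° and 34.8261′; 5 + 34.8261/60 = 5.5804350
  hemisphere W, so the sign is −
Point 5:
  Lat: 85 + 55/60 + 0/3600 = 85.9166667
  S → negative
  Longitude: 27′ + 11.15″ = 27.18583′; 6 + 27.18583/60 = 6.4530972
  W ⇒ negate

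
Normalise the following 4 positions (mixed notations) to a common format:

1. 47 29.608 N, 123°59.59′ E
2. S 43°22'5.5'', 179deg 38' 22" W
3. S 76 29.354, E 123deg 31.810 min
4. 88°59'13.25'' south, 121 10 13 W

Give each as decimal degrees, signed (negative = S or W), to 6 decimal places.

1. 47.493467, 123.993167
2. -43.368194, -179.639444
3. -76.489233, 123.530167
4. -88.987014, -121.170278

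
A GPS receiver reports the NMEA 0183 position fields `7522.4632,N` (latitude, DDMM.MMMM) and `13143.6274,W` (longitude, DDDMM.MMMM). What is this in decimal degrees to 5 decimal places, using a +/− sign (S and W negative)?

75.37439, -131.72712

Latitude: split at 2 digits → 75° and 22.4632′; 75 + 22.4632/60 = 75.374387
N → positive
Longitude: degrees = first 3 digits = 131, minutes = 43.6274; 131 + 43.6274/60 = 131.727123
hemisphere W, so the sign is −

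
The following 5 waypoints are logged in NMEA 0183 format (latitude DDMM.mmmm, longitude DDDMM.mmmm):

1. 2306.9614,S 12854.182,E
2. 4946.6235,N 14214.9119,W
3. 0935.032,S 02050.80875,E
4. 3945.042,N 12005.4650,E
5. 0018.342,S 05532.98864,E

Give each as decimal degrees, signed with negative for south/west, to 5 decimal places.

Point 1:
  φ: degrees = first 2 digits = 23, minutes = 6.9614; 23 + 6.9614/60 = 23.116023
  S ⇒ negate
  λ: degrees = first 3 digits = 128, minutes = 54.182; 128 + 54.182/60 = 128.903033
  E ⇒ keep positive
Point 2:
  Lat: degrees = first 2 digits = 49, minutes = 46.6235; 49 + 46.6235/60 = 49.777058
  N → positive
  Lon: split at 3 digits → 142° and 14.9119′; 142 + 14.9119/60 = 142.248532
  W ⇒ negate
Point 3:
  Latitude: degrees = first 2 digits = 9, minutes = 35.032; 9 + 35.032/60 = 9.583867
  S → negative
  Longitude: degrees = first 3 digits = 20, minutes = 50.80875; 20 + 50.80875/60 = 20.846813
  E ⇒ keep positive
Point 4:
  φ: split at 2 digits → 39° and 45.042′; 39 + 45.042/60 = 39.750700
  N ⇒ keep positive
  Longitude: split at 3 digits → 120° and 5.465′; 120 + 5.465/60 = 120.091083
  E ⇒ keep positive
Point 5:
  Latitude: split at 2 digits → 00° and 18.342′; 0 + 18.342/60 = 0.305700
  S → negative
  Lon: split at 3 digits → 055° and 32.98864′; 55 + 32.98864/60 = 55.549811
  E ⇒ keep positive

1. -23.11602, 128.90303
2. 49.77706, -142.24853
3. -9.58387, 20.84681
4. 39.75070, 120.09108
5. -0.30570, 55.54981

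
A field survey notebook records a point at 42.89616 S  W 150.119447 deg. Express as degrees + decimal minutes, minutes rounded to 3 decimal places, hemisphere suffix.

φ: fractional part 0.896160 → 53.76960 minutes
λ: fractional part 0.119447 → 7.16682 minutes

42° 53.770′ S, 150° 7.167′ W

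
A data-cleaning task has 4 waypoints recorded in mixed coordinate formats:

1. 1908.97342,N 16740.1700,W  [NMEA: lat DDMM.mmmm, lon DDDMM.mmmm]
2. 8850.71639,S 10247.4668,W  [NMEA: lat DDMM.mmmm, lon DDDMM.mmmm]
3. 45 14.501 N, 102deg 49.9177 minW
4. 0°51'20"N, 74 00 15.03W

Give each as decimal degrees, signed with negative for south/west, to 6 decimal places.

1. 19.149557, -167.669500
2. -88.845273, -102.791113
3. 45.241683, -102.831962
4. 0.855556, -74.004175

Point 1:
  φ: degrees = first 2 digits = 19, minutes = 8.97342; 19 + 8.97342/60 = 19.1495570
  N → positive
  Lon: split at 3 digits → 167° and 40.17′; 167 + 40.17/60 = 167.6695000
  hemisphere W, so the sign is −
Point 2:
  φ: degrees = first 2 digits = 88, minutes = 50.71639; 88 + 50.71639/60 = 88.8452732
  S → negative
  λ: split at 3 digits → 102° and 47.4668′; 102 + 47.4668/60 = 102.7911133
  hemisphere W, so the sign is −
Point 3:
  Lat: 14.501′ = 0.241683°; total 45.2416833
  N → positive
  Longitude: 49.9177′ = 0.831962°; total 102.8319617
  hemisphere W, so the sign is −
Point 4:
  Lat: 51′ + 20″ = 51.33333′; 0 + 51.33333/60 = 0.8555556
  N → positive
  λ: 74 + 0/60 + 15.03/3600 = 74.0041750
  W ⇒ negate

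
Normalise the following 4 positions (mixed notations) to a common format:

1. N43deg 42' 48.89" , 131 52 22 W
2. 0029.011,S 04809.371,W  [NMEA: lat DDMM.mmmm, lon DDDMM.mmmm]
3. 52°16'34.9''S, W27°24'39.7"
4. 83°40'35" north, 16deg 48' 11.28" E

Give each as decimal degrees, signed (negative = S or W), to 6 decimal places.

Point 1:
  Lat: 42′ + 48.89″ = 42.81483′; 43 + 42.81483/60 = 43.7135806
  N ⇒ keep positive
  λ: 131° + 52/60 + 22/3600 = 131 + 0.866667 + 0.006111 = 131.8727778
  W ⇒ negate
Point 2:
  φ: degrees = first 2 digits = 0, minutes = 29.011; 0 + 29.011/60 = 0.4835167
  hemisphere S, so the sign is −
  λ: degrees = first 3 digits = 48, minutes = 9.371; 48 + 9.371/60 = 48.1561833
  W → negative
Point 3:
  Latitude: 16′ + 34.9″ = 16.58167′; 52 + 16.58167/60 = 52.2763611
  S → negative
  Longitude: 27 + 24/60 + 39.7/3600 = 27.4110278
  W ⇒ negate
Point 4:
  Latitude: 83 + 40/60 + 35/3600 = 83.6763889
  N → positive
  Longitude: 16 + 48/60 + 11.28/3600 = 16.8031333
  E ⇒ keep positive

1. 43.713581, -131.872778
2. -0.483517, -48.156183
3. -52.276361, -27.411028
4. 83.676389, 16.803133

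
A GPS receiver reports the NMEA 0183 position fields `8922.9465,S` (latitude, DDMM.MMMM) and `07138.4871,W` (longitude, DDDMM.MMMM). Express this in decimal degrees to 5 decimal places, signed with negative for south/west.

Lat: split at 2 digits → 89° and 22.9465′; 89 + 22.9465/60 = 89.382442
S ⇒ negate
Longitude: split at 3 digits → 071° and 38.4871′; 71 + 38.4871/60 = 71.641452
W → negative

-89.38244, -71.64145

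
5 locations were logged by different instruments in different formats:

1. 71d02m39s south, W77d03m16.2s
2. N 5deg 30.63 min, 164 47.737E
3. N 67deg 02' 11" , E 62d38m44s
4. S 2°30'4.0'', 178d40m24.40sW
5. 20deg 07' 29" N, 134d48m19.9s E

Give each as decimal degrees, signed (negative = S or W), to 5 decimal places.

1. -71.04417, -77.05450
2. 5.51050, 164.79562
3. 67.03639, 62.64556
4. -2.50111, -178.67344
5. 20.12472, 134.80553

Point 1:
  φ: 2′ + 39″ = 2.65000′; 71 + 2.65000/60 = 71.044167
  hemisphere S, so the sign is −
  λ: 77° + 3/60 + 16.2/3600 = 77 + 0.050000 + 0.004500 = 77.054500
  hemisphere W, so the sign is −
Point 2:
  Latitude: 30.63′ = 0.510500°; total 5.510500
  N → positive
  Lon: 47.737′ = 0.795617°; total 164.795617
  E ⇒ keep positive
Point 3:
  Latitude: 67 + 2/60 + 11/3600 = 67.036389
  N → positive
  λ: 62° + 38/60 + 44/3600 = 62 + 0.633333 + 0.012222 = 62.645556
  E → positive
Point 4:
  Latitude: 30′ + 4″ = 30.06667′; 2 + 30.06667/60 = 2.501111
  S ⇒ negate
  λ: 178 + 40/60 + 24.4/3600 = 178.673444
  W → negative
Point 5:
  Lat: 20° + 7/60 + 29/3600 = 20 + 0.116667 + 0.008056 = 20.124722
  N → positive
  λ: 134° + 48/60 + 19.9/3600 = 134 + 0.800000 + 0.005528 = 134.805528
  E ⇒ keep positive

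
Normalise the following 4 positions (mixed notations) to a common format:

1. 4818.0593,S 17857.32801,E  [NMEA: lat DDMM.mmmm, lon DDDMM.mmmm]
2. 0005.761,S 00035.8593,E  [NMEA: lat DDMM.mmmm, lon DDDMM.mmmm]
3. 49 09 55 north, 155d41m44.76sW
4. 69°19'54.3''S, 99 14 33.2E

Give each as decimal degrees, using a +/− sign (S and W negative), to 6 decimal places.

Point 1:
  Latitude: split at 2 digits → 48° and 18.0593′; 48 + 18.0593/60 = 48.3009883
  hemisphere S, so the sign is −
  Longitude: split at 3 digits → 178° and 57.32801′; 178 + 57.32801/60 = 178.9554668
  E → positive
Point 2:
  Lat: split at 2 digits → 00° and 5.761′; 0 + 5.761/60 = 0.0960167
  S → negative
  λ: split at 3 digits → 000° and 35.8593′; 0 + 35.8593/60 = 0.5976550
  E → positive
Point 3:
  Lat: 49° + 9/60 + 55/3600 = 49 + 0.150000 + 0.015278 = 49.1652778
  N → positive
  Lon: 155 + 41/60 + 44.76/3600 = 155.6957667
  W ⇒ negate
Point 4:
  Lat: 19′ + 54.3″ = 19.90500′; 69 + 19.90500/60 = 69.3317500
  S → negative
  Lon: 99 + 14/60 + 33.2/3600 = 99.2425556
  E ⇒ keep positive

1. -48.300988, 178.955467
2. -0.096017, 0.597655
3. 49.165278, -155.695767
4. -69.331750, 99.242556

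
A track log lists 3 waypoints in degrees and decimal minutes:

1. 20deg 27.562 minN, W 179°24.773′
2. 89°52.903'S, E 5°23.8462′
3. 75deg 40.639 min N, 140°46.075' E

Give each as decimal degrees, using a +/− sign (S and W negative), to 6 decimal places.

1. 20.459367, -179.412883
2. -89.881717, 5.397437
3. 75.677317, 140.767917

Point 1:
  Lat: 27.562′ = 0.459367°; total 20.4593667
  N → positive
  Lon: 179 + 24.773/60 = 179.4128833
  W ⇒ negate
Point 2:
  Latitude: 52.903′ = 0.881717°; total 89.8817167
  hemisphere S, so the sign is −
  λ: 23.8462′ = 0.397437°; total 5.3974367
  E → positive
Point 3:
  Lat: 75 + 40.639/60 = 75.6773167
  N ⇒ keep positive
  Lon: 140 + 46.075/60 = 140.7679167
  E → positive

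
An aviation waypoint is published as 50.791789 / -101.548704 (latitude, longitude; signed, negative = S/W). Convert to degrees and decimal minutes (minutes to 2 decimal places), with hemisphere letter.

φ: minutes = (50.791789 − 50) × 60 = 47.5073
Longitude is negative → W; |value| = 101.548704
λ: minutes = (101.548704 − 101) × 60 = 32.9222

50° 47.51′ N, 101° 32.92′ W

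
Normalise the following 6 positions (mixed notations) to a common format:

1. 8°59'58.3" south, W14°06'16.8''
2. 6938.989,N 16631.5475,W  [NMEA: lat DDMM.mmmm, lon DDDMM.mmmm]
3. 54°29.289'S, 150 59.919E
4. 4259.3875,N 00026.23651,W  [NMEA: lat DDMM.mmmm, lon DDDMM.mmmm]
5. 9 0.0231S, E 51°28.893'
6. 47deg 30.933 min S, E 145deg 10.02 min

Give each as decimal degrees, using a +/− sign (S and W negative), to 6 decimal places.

1. -8.999528, -14.104667
2. 69.649817, -166.525792
3. -54.488150, 150.998650
4. 42.989792, -0.437275
5. -9.000385, 51.481550
6. -47.515550, 145.167000

Point 1:
  φ: 59′ + 58.3″ = 59.97167′; 8 + 59.97167/60 = 8.9995278
  hemisphere S, so the sign is −
  λ: 6′ + 16.8″ = 6.28000′; 14 + 6.28000/60 = 14.1046667
  hemisphere W, so the sign is −
Point 2:
  Latitude: split at 2 digits → 69° and 38.989′; 69 + 38.989/60 = 69.6498167
  N ⇒ keep positive
  Lon: split at 3 digits → 166° and 31.5475′; 166 + 31.5475/60 = 166.5257917
  W ⇒ negate
Point 3:
  φ: 29.289′ = 0.488150°; total 54.4881500
  hemisphere S, so the sign is −
  Lon: 59.919′ = 0.998650°; total 150.9986500
  E → positive
Point 4:
  φ: degrees = first 2 digits = 42, minutes = 59.3875; 42 + 59.3875/60 = 42.9897917
  N → positive
  λ: degrees = first 3 digits = 0, minutes = 26.23651; 0 + 26.23651/60 = 0.4372752
  W ⇒ negate
Point 5:
  φ: 0.0231′ = 0.000385°; total 9.0003850
  S → negative
  Lon: 51 + 28.893/60 = 51.4815500
  E ⇒ keep positive
Point 6:
  Latitude: 30.933′ = 0.515550°; total 47.5155500
  hemisphere S, so the sign is −
  λ: 10.02′ = 0.167000°; total 145.1670000
  E ⇒ keep positive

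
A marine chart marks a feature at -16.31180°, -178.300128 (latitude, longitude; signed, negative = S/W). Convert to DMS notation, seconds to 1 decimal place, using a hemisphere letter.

16°18′42.5″ S, 178°18′0.5″ W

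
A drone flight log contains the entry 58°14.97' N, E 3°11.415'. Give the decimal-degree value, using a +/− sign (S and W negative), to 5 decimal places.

58.24950, 3.19025

Latitude: 58 + 14.97/60 = 58.249500
N ⇒ keep positive
Lon: 11.415′ = 0.190250°; total 3.190250
E → positive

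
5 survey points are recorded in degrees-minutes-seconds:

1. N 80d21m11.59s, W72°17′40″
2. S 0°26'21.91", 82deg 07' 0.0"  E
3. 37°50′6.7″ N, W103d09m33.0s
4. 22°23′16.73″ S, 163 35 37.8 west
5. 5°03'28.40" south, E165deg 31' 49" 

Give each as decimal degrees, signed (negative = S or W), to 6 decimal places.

Point 1:
  φ: 21′ + 11.59″ = 21.19317′; 80 + 21.19317/60 = 80.3532194
  N → positive
  λ: 17′ + 40″ = 17.66667′; 72 + 17.66667/60 = 72.2944444
  W → negative
Point 2:
  Latitude: 26′ + 21.91″ = 26.36517′; 0 + 26.36517/60 = 0.4394194
  hemisphere S, so the sign is −
  Lon: 82° + 7/60 + 0/3600 = 82 + 0.116667 + 0.000000 = 82.1166667
  E → positive
Point 3:
  Lat: 50′ + 6.7″ = 50.11167′; 37 + 50.11167/60 = 37.8351944
  N ⇒ keep positive
  Longitude: 103° + 9/60 + 33/3600 = 103 + 0.150000 + 0.009167 = 103.1591667
  W → negative
Point 4:
  Lat: 22° + 23/60 + 16.73/3600 = 22 + 0.383333 + 0.004647 = 22.3879806
  S → negative
  Lon: 163° + 35/60 + 37.8/3600 = 163 + 0.583333 + 0.010500 = 163.5938333
  hemisphere W, so the sign is −
Point 5:
  Latitude: 5 + 3/60 + 28.4/3600 = 5.0578889
  S ⇒ negate
  Lon: 165 + 31/60 + 49/3600 = 165.5302778
  E → positive

1. 80.353219, -72.294444
2. -0.439419, 82.116667
3. 37.835194, -103.159167
4. -22.387981, -163.593833
5. -5.057889, 165.530278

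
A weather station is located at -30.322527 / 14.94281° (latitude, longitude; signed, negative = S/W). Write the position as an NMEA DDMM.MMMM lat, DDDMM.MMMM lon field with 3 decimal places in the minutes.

Latitude is negative → S; |value| = 30.322527
Lat: 30° + 0.322527 × 60 = 30° 19.35162′
λ: minutes = (14.942810 − 14) × 60 = 56.56860

3019.352,S / 01456.569,E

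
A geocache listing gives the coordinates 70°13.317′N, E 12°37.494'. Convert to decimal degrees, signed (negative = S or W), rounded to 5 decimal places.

φ: 13.317′ = 0.221950°; total 70.221950
N ⇒ keep positive
Longitude: 12 + 37.494/60 = 12.624900
E ⇒ keep positive

70.22195, 12.62490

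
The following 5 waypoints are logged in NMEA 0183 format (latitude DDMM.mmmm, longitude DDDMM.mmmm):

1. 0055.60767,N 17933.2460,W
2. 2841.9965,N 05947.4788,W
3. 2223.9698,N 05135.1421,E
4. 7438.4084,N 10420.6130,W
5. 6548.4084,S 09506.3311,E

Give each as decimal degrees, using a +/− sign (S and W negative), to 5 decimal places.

Point 1:
  Lat: degrees = first 2 digits = 0, minutes = 55.60767; 0 + 55.60767/60 = 0.926795
  N ⇒ keep positive
  λ: split at 3 digits → 179° and 33.246′; 179 + 33.246/60 = 179.554100
  W ⇒ negate
Point 2:
  φ: split at 2 digits → 28° and 41.9965′; 28 + 41.9965/60 = 28.699942
  N ⇒ keep positive
  Longitude: degrees = first 3 digits = 59, minutes = 47.4788; 59 + 47.4788/60 = 59.791313
  W → negative
Point 3:
  Lat: degrees = first 2 digits = 22, minutes = 23.9698; 22 + 23.9698/60 = 22.399497
  N → positive
  Lon: degrees = first 3 digits = 51, minutes = 35.1421; 51 + 35.1421/60 = 51.585702
  E ⇒ keep positive
Point 4:
  Lat: split at 2 digits → 74° and 38.4084′; 74 + 38.4084/60 = 74.640140
  N → positive
  Lon: split at 3 digits → 104° and 20.613′; 104 + 20.613/60 = 104.343550
  W → negative
Point 5:
  Lat: split at 2 digits → 65° and 48.4084′; 65 + 48.4084/60 = 65.806807
  S → negative
  Longitude: split at 3 digits → 095° and 6.3311′; 95 + 6.3311/60 = 95.105518
  E → positive

1. 0.92679, -179.55410
2. 28.69994, -59.79131
3. 22.39950, 51.58570
4. 74.64014, -104.34355
5. -65.80681, 95.10552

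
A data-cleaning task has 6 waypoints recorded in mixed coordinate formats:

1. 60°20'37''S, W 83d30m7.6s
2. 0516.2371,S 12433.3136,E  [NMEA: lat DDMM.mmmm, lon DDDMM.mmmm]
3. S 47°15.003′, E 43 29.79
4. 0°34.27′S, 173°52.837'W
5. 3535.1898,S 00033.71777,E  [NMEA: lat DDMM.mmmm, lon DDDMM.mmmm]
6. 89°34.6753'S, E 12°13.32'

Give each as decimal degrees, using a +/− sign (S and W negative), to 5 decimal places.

1. -60.34361, -83.50211
2. -5.27062, 124.55523
3. -47.25005, 43.49650
4. -0.57117, -173.88062
5. -35.58650, 0.56196
6. -89.57792, 12.22200

Point 1:
  Latitude: 20′ + 37″ = 20.61667′; 60 + 20.61667/60 = 60.343611
  hemisphere S, so the sign is −
  Lon: 83° + 30/60 + 7.6/3600 = 83 + 0.500000 + 0.002111 = 83.502111
  W → negative
Point 2:
  Latitude: degrees = first 2 digits = 5, minutes = 16.2371; 5 + 16.2371/60 = 5.270618
  S → negative
  λ: degrees = first 3 digits = 124, minutes = 33.3136; 124 + 33.3136/60 = 124.555227
  E → positive
Point 3:
  Lat: 47 + 15.003/60 = 47.250050
  hemisphere S, so the sign is −
  Longitude: 43 + 29.79/60 = 43.496500
  E ⇒ keep positive
Point 4:
  φ: 0 + 34.27/60 = 0.571167
  S ⇒ negate
  λ: 52.837′ = 0.880617°; total 173.880617
  hemisphere W, so the sign is −
Point 5:
  φ: degrees = first 2 digits = 35, minutes = 35.1898; 35 + 35.1898/60 = 35.586497
  S ⇒ negate
  Longitude: split at 3 digits → 000° and 33.71777′; 0 + 33.71777/60 = 0.561963
  E ⇒ keep positive
Point 6:
  φ: 34.6753′ = 0.577922°; total 89.577922
  S ⇒ negate
  λ: 13.32′ = 0.222000°; total 12.222000
  E ⇒ keep positive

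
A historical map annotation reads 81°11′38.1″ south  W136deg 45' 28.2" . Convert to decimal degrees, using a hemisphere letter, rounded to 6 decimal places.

81.193917° S, 136.757833° W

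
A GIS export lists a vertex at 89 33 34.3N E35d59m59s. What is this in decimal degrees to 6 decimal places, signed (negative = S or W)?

89.559528, 35.999722

φ: 33′ + 34.3″ = 33.57167′; 89 + 33.57167/60 = 89.5595278
N ⇒ keep positive
Longitude: 35° + 59/60 + 59/3600 = 35 + 0.983333 + 0.016389 = 35.9997222
E → positive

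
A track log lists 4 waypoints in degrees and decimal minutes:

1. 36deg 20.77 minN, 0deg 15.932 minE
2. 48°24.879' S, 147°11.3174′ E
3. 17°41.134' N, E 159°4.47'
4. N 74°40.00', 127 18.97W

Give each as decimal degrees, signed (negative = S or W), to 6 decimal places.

Point 1:
  Lat: 36 + 20.77/60 = 36.3461667
  N ⇒ keep positive
  Lon: 15.932′ = 0.265533°; total 0.2655333
  E → positive
Point 2:
  Lat: 48 + 24.879/60 = 48.4146500
  S ⇒ negate
  λ: 147 + 11.3174/60 = 147.1886233
  E → positive
Point 3:
  φ: 41.134′ = 0.685567°; total 17.6855667
  N ⇒ keep positive
  Lon: 4.47′ = 0.074500°; total 159.0745000
  E ⇒ keep positive
Point 4:
  Latitude: 74 + 40/60 = 74.6666667
  N → positive
  Lon: 127 + 18.97/60 = 127.3161667
  W ⇒ negate

1. 36.346167, 0.265533
2. -48.414650, 147.188623
3. 17.685567, 159.074500
4. 74.666667, -127.316167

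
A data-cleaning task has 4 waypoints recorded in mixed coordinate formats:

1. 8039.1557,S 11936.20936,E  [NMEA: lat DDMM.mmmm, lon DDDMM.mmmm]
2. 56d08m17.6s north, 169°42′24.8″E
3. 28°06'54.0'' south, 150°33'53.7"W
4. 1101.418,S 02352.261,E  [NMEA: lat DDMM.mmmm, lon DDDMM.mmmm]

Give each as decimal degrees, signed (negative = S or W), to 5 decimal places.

Point 1:
  φ: degrees = first 2 digits = 80, minutes = 39.1557; 80 + 39.1557/60 = 80.652595
  hemisphere S, so the sign is −
  Lon: split at 3 digits → 119° and 36.20936′; 119 + 36.20936/60 = 119.603489
  E → positive
Point 2:
  Latitude: 56° + 8/60 + 17.6/3600 = 56 + 0.133333 + 0.004889 = 56.138222
  N → positive
  Lon: 169 + 42/60 + 24.8/3600 = 169.706889
  E → positive
Point 3:
  Lat: 28° + 6/60 + 54/3600 = 28 + 0.100000 + 0.015000 = 28.115000
  hemisphere S, so the sign is −
  Lon: 33′ + 53.7″ = 33.89500′; 150 + 33.89500/60 = 150.564917
  hemisphere W, so the sign is −
Point 4:
  φ: split at 2 digits → 11° and 1.418′; 11 + 1.418/60 = 11.023633
  hemisphere S, so the sign is −
  Lon: split at 3 digits → 023° and 52.261′; 23 + 52.261/60 = 23.871017
  E ⇒ keep positive

1. -80.65260, 119.60349
2. 56.13822, 169.70689
3. -28.11500, -150.56492
4. -11.02363, 23.87102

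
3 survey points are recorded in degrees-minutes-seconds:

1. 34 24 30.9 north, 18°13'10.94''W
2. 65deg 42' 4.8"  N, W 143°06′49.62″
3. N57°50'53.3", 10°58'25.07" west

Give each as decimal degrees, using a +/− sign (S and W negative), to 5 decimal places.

Point 1:
  Lat: 34° + 24/60 + 30.9/3600 = 34 + 0.400000 + 0.008583 = 34.408583
  N → positive
  Longitude: 18 + 13/60 + 10.94/3600 = 18.219706
  W ⇒ negate
Point 2:
  Lat: 65 + 42/60 + 4.8/3600 = 65.701333
  N ⇒ keep positive
  λ: 143 + 6/60 + 49.62/3600 = 143.113783
  W → negative
Point 3:
  Latitude: 57° + 50/60 + 53.3/3600 = 57 + 0.833333 + 0.014806 = 57.848139
  N → positive
  λ: 10 + 58/60 + 25.07/3600 = 10.973631
  W ⇒ negate

1. 34.40858, -18.21971
2. 65.70133, -143.11378
3. 57.84814, -10.97363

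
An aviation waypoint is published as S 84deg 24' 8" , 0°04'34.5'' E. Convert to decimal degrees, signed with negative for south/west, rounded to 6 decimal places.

-84.402222, 0.076250

φ: 84 + 24/60 + 8/3600 = 84.4022222
hemisphere S, so the sign is −
Lon: 0 + 4/60 + 34.5/3600 = 0.0762500
E ⇒ keep positive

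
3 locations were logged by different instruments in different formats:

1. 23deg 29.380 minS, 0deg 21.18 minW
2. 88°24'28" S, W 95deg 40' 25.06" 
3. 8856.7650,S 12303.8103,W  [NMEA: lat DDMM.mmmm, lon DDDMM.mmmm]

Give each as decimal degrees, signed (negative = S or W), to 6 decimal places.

1. -23.489667, -0.353000
2. -88.407778, -95.673628
3. -88.946083, -123.063505

Point 1:
  φ: 29.38′ = 0.489667°; total 23.4896667
  hemisphere S, so the sign is −
  Lon: 21.18′ = 0.353000°; total 0.3530000
  hemisphere W, so the sign is −
Point 2:
  Lat: 88 + 24/60 + 28/3600 = 88.4077778
  S → negative
  Lon: 95 + 40/60 + 25.06/3600 = 95.6736278
  W ⇒ negate
Point 3:
  Latitude: split at 2 digits → 88° and 56.765′; 88 + 56.765/60 = 88.9460833
  hemisphere S, so the sign is −
  Lon: split at 3 digits → 123° and 3.8103′; 123 + 3.8103/60 = 123.0635050
  W → negative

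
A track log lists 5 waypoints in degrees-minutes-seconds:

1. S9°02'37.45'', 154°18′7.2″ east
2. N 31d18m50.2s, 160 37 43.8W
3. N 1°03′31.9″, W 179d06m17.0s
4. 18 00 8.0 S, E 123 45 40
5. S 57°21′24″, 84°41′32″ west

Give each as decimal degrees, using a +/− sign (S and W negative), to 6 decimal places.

Point 1:
  φ: 2′ + 37.45″ = 2.62417′; 9 + 2.62417/60 = 9.0437361
  hemisphere S, so the sign is −
  Lon: 18′ + 7.2″ = 18.12000′; 154 + 18.12000/60 = 154.3020000
  E ⇒ keep positive
Point 2:
  Lat: 31° + 18/60 + 50.2/3600 = 31 + 0.300000 + 0.013944 = 31.3139444
  N → positive
  λ: 37′ + 43.8″ = 37.73000′; 160 + 37.73000/60 = 160.6288333
  hemisphere W, so the sign is −
Point 3:
  φ: 1 + 3/60 + 31.9/3600 = 1.0588611
  N → positive
  Lon: 179° + 6/60 + 17/3600 = 179 + 0.100000 + 0.004722 = 179.1047222
  W → negative
Point 4:
  Latitude: 0′ + 8″ = 0.13333′; 18 + 0.13333/60 = 18.0022222
  hemisphere S, so the sign is −
  Lon: 123° + 45/60 + 40/3600 = 123 + 0.750000 + 0.011111 = 123.7611111
  E ⇒ keep positive
Point 5:
  φ: 57° + 21/60 + 24/3600 = 57 + 0.350000 + 0.006667 = 57.3566667
  hemisphere S, so the sign is −
  Lon: 84 + 41/60 + 32/3600 = 84.6922222
  hemisphere W, so the sign is −

1. -9.043736, 154.302000
2. 31.313944, -160.628833
3. 1.058861, -179.104722
4. -18.002222, 123.761111
5. -57.356667, -84.692222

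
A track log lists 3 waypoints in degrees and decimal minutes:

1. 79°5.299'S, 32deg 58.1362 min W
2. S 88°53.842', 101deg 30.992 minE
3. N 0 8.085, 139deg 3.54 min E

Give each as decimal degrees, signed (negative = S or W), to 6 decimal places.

Point 1:
  Lat: 79 + 5.299/60 = 79.0883167
  S → negative
  λ: 58.1362′ = 0.968937°; total 32.9689367
  W ⇒ negate
Point 2:
  Latitude: 88 + 53.842/60 = 88.8973667
  S → negative
  Longitude: 101 + 30.992/60 = 101.5165333
  E → positive
Point 3:
  Lat: 0 + 8.085/60 = 0.1347500
  N → positive
  Longitude: 139 + 3.54/60 = 139.0590000
  E → positive

1. -79.088317, -32.968937
2. -88.897367, 101.516533
3. 0.134750, 139.059000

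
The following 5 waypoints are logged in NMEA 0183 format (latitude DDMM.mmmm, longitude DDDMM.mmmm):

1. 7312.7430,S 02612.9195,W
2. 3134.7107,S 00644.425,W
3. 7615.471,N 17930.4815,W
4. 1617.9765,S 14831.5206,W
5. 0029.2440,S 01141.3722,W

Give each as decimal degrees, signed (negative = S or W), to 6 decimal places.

Point 1:
  φ: degrees = first 2 digits = 73, minutes = 12.743; 73 + 12.743/60 = 73.2123833
  S → negative
  Lon: split at 3 digits → 026° and 12.9195′; 26 + 12.9195/60 = 26.2153250
  W → negative
Point 2:
  Lat: split at 2 digits → 31° and 34.7107′; 31 + 34.7107/60 = 31.5785117
  S ⇒ negate
  Longitude: split at 3 digits → 006° and 44.425′; 6 + 44.425/60 = 6.7404167
  W → negative
Point 3:
  φ: split at 2 digits → 76° and 15.471′; 76 + 15.471/60 = 76.2578500
  N → positive
  λ: degrees = first 3 digits = 179, minutes = 30.4815; 179 + 30.4815/60 = 179.5080250
  W ⇒ negate
Point 4:
  φ: split at 2 digits → 16° and 17.9765′; 16 + 17.9765/60 = 16.2996083
  S → negative
  Lon: split at 3 digits → 148° and 31.5206′; 148 + 31.5206/60 = 148.5253433
  hemisphere W, so the sign is −
Point 5:
  Latitude: split at 2 digits → 00° and 29.244′; 0 + 29.244/60 = 0.4874000
  hemisphere S, so the sign is −
  Lon: degrees = first 3 digits = 11, minutes = 41.3722; 11 + 41.3722/60 = 11.6895367
  W ⇒ negate

1. -73.212383, -26.215325
2. -31.578512, -6.740417
3. 76.257850, -179.508025
4. -16.299608, -148.525343
5. -0.487400, -11.689537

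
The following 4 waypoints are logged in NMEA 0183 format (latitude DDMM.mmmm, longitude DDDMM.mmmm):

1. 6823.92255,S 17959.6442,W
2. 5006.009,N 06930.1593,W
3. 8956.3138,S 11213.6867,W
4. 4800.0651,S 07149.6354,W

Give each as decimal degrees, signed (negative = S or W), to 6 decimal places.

Point 1:
  Latitude: split at 2 digits → 68° and 23.92255′; 68 + 23.92255/60 = 68.3987092
  S → negative
  Lon: split at 3 digits → 179° and 59.6442′; 179 + 59.6442/60 = 179.9940700
  hemisphere W, so the sign is −
Point 2:
  Latitude: degrees = first 2 digits = 50, minutes = 6.009; 50 + 6.009/60 = 50.1001500
  N → positive
  λ: split at 3 digits → 069° and 30.1593′; 69 + 30.1593/60 = 69.5026550
  W → negative
Point 3:
  φ: split at 2 digits → 89° and 56.3138′; 89 + 56.3138/60 = 89.9385633
  S ⇒ negate
  Lon: degrees = first 3 digits = 112, minutes = 13.6867; 112 + 13.6867/60 = 112.2281117
  hemisphere W, so the sign is −
Point 4:
  Lat: degrees = first 2 digits = 48, minutes = 0.0651; 48 + 0.0651/60 = 48.0010850
  S ⇒ negate
  Longitude: degrees = first 3 digits = 71, minutes = 49.6354; 71 + 49.6354/60 = 71.8272567
  hemisphere W, so the sign is −

1. -68.398709, -179.994070
2. 50.100150, -69.502655
3. -89.938563, -112.228112
4. -48.001085, -71.827257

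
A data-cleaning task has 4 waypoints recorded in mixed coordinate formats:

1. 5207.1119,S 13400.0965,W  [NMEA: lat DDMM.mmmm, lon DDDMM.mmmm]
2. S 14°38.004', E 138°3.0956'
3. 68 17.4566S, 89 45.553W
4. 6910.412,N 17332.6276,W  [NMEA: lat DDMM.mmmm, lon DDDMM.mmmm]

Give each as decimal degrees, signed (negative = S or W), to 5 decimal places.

1. -52.11853, -134.00161
2. -14.63340, 138.05159
3. -68.29094, -89.75922
4. 69.17353, -173.54379

Point 1:
  Lat: degrees = first 2 digits = 52, minutes = 7.1119; 52 + 7.1119/60 = 52.118532
  S → negative
  λ: degrees = first 3 digits = 134, minutes = 0.0965; 134 + 0.0965/60 = 134.001608
  hemisphere W, so the sign is −
Point 2:
  Lat: 14 + 38.004/60 = 14.633400
  S → negative
  Lon: 3.0956′ = 0.051593°; total 138.051593
  E → positive
Point 3:
  φ: 17.4566′ = 0.290943°; total 68.290943
  S ⇒ negate
  Lon: 89 + 45.553/60 = 89.759217
  W → negative
Point 4:
  Lat: split at 2 digits → 69° and 10.412′; 69 + 10.412/60 = 69.173533
  N → positive
  Lon: split at 3 digits → 173° and 32.6276′; 173 + 32.6276/60 = 173.543793
  W ⇒ negate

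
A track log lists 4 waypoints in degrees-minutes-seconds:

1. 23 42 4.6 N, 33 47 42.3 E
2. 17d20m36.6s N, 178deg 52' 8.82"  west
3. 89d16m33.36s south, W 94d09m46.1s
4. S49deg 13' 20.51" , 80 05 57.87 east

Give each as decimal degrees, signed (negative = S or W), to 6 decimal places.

1. 23.701278, 33.795083
2. 17.343500, -178.869117
3. -89.275933, -94.162806
4. -49.222364, 80.099408

Point 1:
  Latitude: 42′ + 4.6″ = 42.07667′; 23 + 42.07667/60 = 23.7012778
  N → positive
  Longitude: 47′ + 42.3″ = 47.70500′; 33 + 47.70500/60 = 33.7950833
  E ⇒ keep positive
Point 2:
  φ: 17° + 20/60 + 36.6/3600 = 17 + 0.333333 + 0.010167 = 17.3435000
  N ⇒ keep positive
  Longitude: 178° + 52/60 + 8.82/3600 = 178 + 0.866667 + 0.002450 = 178.8691167
  W ⇒ negate
Point 3:
  φ: 16′ + 33.36″ = 16.55600′; 89 + 16.55600/60 = 89.2759333
  hemisphere S, so the sign is −
  Lon: 9′ + 46.1″ = 9.76833′; 94 + 9.76833/60 = 94.1628056
  hemisphere W, so the sign is −
Point 4:
  Lat: 13′ + 20.51″ = 13.34183′; 49 + 13.34183/60 = 49.2223639
  S → negative
  Longitude: 80° + 5/60 + 57.87/3600 = 80 + 0.083333 + 0.016075 = 80.0994083
  E → positive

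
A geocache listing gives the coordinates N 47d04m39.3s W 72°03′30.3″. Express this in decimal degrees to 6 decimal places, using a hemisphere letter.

47.077583° N, 72.058417° W

Latitude: 4′ + 39.3″ = 4.65500′; 47 + 4.65500/60 = 47.0775833
Longitude: 72° + 3/60 + 30.3/3600 = 72 + 0.050000 + 0.008417 = 72.0584167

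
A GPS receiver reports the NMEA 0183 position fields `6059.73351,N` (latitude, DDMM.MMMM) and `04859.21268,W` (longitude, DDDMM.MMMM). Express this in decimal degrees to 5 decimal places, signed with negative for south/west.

60.99556, -48.98688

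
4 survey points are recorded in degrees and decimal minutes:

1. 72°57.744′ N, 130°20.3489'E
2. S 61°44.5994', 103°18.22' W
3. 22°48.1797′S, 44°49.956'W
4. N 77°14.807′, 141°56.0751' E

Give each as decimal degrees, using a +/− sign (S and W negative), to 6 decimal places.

Point 1:
  Latitude: 57.744′ = 0.962400°; total 72.9624000
  N → positive
  Lon: 130 + 20.3489/60 = 130.3391483
  E → positive
Point 2:
  Latitude: 61 + 44.5994/60 = 61.7433233
  hemisphere S, so the sign is −
  λ: 18.22′ = 0.303667°; total 103.3036667
  W → negative
Point 3:
  Latitude: 48.1797′ = 0.802995°; total 22.8029950
  S ⇒ negate
  λ: 49.956′ = 0.832600°; total 44.8326000
  W ⇒ negate
Point 4:
  Latitude: 14.807′ = 0.246783°; total 77.2467833
  N → positive
  Longitude: 141 + 56.0751/60 = 141.9345850
  E → positive

1. 72.962400, 130.339148
2. -61.743323, -103.303667
3. -22.802995, -44.832600
4. 77.246783, 141.934585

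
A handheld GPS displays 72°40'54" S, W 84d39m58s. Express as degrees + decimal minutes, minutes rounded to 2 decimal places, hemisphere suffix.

Latitude: seconds/60 = 0.90000; minutes = 40 + 0.90000 = 40.9000
Longitude: 39 + 58/60 = 39.9667′

72° 40.90′ S, 84° 39.97′ W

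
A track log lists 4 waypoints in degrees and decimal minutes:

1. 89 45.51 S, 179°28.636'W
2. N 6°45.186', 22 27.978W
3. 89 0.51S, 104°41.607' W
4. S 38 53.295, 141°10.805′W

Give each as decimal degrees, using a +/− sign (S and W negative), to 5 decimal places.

Point 1:
  φ: 45.51′ = 0.758500°; total 89.758500
  S → negative
  Longitude: 28.636′ = 0.477267°; total 179.477267
  W → negative
Point 2:
  φ: 6 + 45.186/60 = 6.753100
  N ⇒ keep positive
  Longitude: 27.978′ = 0.466300°; total 22.466300
  hemisphere W, so the sign is −
Point 3:
  Latitude: 0.51′ = 0.008500°; total 89.008500
  S ⇒ negate
  Longitude: 41.607′ = 0.693450°; total 104.693450
  hemisphere W, so the sign is −
Point 4:
  Latitude: 53.295′ = 0.888250°; total 38.888250
  S ⇒ negate
  λ: 141 + 10.805/60 = 141.180083
  W ⇒ negate

1. -89.75850, -179.47727
2. 6.75310, -22.46630
3. -89.00850, -104.69345
4. -38.88825, -141.18008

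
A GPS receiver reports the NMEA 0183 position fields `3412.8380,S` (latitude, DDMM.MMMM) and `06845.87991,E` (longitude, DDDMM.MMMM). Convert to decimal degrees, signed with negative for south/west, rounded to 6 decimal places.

-34.213967, 68.764665

φ: split at 2 digits → 34° and 12.838′; 34 + 12.838/60 = 34.2139667
S ⇒ negate
Longitude: split at 3 digits → 068° and 45.87991′; 68 + 45.87991/60 = 68.7646652
E → positive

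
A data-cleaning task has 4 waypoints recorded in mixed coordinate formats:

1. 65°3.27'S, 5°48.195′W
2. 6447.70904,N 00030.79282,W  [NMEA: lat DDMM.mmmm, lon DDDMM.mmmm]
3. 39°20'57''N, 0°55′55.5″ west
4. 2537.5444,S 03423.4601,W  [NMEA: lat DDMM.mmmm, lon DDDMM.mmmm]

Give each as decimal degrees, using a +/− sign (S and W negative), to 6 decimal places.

1. -65.054500, -5.803250
2. 64.795151, -0.513214
3. 39.349167, -0.932083
4. -25.625740, -34.391002

Point 1:
  Latitude: 65 + 3.27/60 = 65.0545000
  S ⇒ negate
  λ: 5 + 48.195/60 = 5.8032500
  W → negative
Point 2:
  Latitude: degrees = first 2 digits = 64, minutes = 47.70904; 64 + 47.70904/60 = 64.7951507
  N → positive
  Lon: degrees = first 3 digits = 0, minutes = 30.79282; 0 + 30.79282/60 = 0.5132137
  W → negative
Point 3:
  φ: 39 + 20/60 + 57/3600 = 39.3491667
  N ⇒ keep positive
  Lon: 55′ + 55.5″ = 55.92500′; 0 + 55.92500/60 = 0.9320833
  W ⇒ negate
Point 4:
  Lat: degrees = first 2 digits = 25, minutes = 37.5444; 25 + 37.5444/60 = 25.6257400
  S ⇒ negate
  Longitude: degrees = first 3 digits = 34, minutes = 23.4601; 34 + 23.4601/60 = 34.3910017
  W → negative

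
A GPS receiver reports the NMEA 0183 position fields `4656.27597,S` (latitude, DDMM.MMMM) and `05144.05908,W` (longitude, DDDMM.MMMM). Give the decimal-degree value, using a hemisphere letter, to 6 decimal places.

46.937933° S, 51.734318° W

φ: split at 2 digits → 46° and 56.27597′; 46 + 56.27597/60 = 46.9379328
λ: degrees = first 3 digits = 51, minutes = 44.05908; 51 + 44.05908/60 = 51.7343180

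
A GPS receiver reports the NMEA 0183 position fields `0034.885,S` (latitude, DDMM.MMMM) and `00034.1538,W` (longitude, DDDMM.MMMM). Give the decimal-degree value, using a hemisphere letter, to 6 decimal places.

0.581417° S, 0.569230° W

Latitude: degrees = first 2 digits = 0, minutes = 34.885; 0 + 34.885/60 = 0.5814167
Longitude: degrees = first 3 digits = 0, minutes = 34.1538; 0 + 34.1538/60 = 0.5692300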